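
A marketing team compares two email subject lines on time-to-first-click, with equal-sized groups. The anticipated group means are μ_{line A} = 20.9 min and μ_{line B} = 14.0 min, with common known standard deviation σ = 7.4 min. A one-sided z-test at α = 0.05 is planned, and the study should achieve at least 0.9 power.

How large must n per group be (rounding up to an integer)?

Standardized effect: d = |μ_{line A} − μ_{line B}| / σ = |20.9 − 14.0| / 7.4 = 0.9324
Set Φ(δ − 1.645) = 0.9; then δ − 1.645 = Φ⁻¹(0.9) = 1.282, giving δ = 2.926.
δ = d·√(n/2) ⇒ n = 2(δ/d)² = 2 × (2.926 / 0.9324)² = 19.70.
Rounding up, n = 20 per group.

n = 20 per group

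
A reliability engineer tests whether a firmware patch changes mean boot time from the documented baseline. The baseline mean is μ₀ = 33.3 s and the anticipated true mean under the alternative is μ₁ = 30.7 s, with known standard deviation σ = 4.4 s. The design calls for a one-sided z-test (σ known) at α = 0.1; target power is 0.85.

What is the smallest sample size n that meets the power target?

n = 16

Standardized effect: d = |μ₁ − μ₀| / σ = |30.7 − 33.3| / 4.4 = 0.5909
For power 0.85 need Φ(δ − z_{0.1}) = 0.85, so δ = z_{0.1} + z_{0.15} = 1.282 + 1.036 = 2.318.
δ = d·√n ⇒ n = (δ/d)² = (2.318 / 0.5909)² = 15.39.
Rounding up, n = 16.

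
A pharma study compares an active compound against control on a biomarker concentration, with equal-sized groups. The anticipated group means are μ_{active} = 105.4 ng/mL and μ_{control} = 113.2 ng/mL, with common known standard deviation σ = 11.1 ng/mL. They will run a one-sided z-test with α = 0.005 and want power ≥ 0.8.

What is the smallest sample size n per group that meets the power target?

n = 48 per group

Standardized effect: d = |μ_{active} − μ_{control}| / σ = |105.4 − 113.2| / 11.1 = 0.7027
For power 0.8 need Φ(δ − z_{0.005}) = 0.8, so δ = z_{0.005} + z_{0.20} = 2.576 + 0.842 = 3.417.
δ = d·√(n/2) ⇒ n = 2(δ/d)² = 2 × (3.417 / 0.7027)² = 47.30.
Rounding up, n = 48 per group.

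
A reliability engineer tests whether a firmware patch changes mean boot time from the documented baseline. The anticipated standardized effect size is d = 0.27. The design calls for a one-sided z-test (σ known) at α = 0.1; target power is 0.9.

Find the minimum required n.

n = 91

For power 0.9 need Φ(δ − z_{0.1}) = 0.9, so δ = z_{0.1} + z_{0.10} = 1.282 + 1.282 = 2.563.
δ = d·√n ⇒ n = (δ/d)² = (2.563 / 0.27)² = 90.12.
Rounding up, n = 91.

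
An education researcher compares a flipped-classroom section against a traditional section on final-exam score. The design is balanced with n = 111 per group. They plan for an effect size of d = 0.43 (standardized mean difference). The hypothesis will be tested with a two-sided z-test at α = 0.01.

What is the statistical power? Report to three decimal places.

Noncentrality parameter: λ = d·√(n/2) = 0.43 × √(111/2) = 3.2034
Critical value for a two-sided test at α = 0.01: z_{α/2} = 2.576.
Power = Φ(λ − 2.576) + Φ(−λ − 2.576) = Φ(0.628) + Φ(-5.779) = 0.7349 + 0.0000 = 0.7349.

Power ≈ 0.735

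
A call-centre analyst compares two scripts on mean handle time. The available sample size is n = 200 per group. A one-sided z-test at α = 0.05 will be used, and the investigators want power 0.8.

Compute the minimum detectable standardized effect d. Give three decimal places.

d ≈ 0.249

Required noncentrality: δ = z_{0.05} + z_{0.20} = 1.645 + 0.842 = 2.486.
δ = d·√(n/2) ⇒ d = δ/√(n/2) = 2.486/√(200/2) = 0.2486.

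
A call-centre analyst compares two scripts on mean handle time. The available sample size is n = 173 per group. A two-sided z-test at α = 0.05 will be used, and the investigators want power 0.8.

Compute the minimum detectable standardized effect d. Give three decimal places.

Required noncentrality: δ = z_{0.025} + z_{0.20} = 1.960 + 0.842 = 2.802.
(Lower-tail contribution to power is negligible for δ > 0.)
δ = d·√(n/2) ⇒ d = δ/√(n/2) = 2.802/√(173/2) = 0.3012.

d ≈ 0.301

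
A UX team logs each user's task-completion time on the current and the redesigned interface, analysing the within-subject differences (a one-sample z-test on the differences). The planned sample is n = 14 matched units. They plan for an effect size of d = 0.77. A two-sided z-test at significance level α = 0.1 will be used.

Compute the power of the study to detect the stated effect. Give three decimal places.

Power ≈ 0.892

Noncentrality parameter: δ = d·√n = 0.77 × √14 = 2.8811
Two-sided α = 0.1 → critical value z_{0.05} = 1.645.
Power = Φ(δ − 1.645) + Φ(−δ − 1.645) = Φ(1.236) + Φ(-4.526) = 0.8918 + 0.0000 = 0.8918.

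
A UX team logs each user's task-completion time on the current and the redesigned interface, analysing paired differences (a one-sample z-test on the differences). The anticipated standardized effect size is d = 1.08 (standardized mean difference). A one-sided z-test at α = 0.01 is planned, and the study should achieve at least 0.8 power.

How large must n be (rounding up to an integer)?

n = 9

Set Φ(δ − 2.326) = 0.8; then δ − 2.326 = Φ⁻¹(0.8) = 0.842, giving δ = 3.168.
δ = d·√n ⇒ n = (δ/d)² = (3.168 / 1.08)² = 8.60.
Rounding up, n = 9.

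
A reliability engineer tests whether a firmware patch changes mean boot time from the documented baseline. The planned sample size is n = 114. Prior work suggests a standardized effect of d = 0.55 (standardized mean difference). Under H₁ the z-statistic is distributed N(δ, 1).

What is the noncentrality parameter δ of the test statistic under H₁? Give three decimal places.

δ ≈ 5.872

The noncentrality parameter scales effect size by the design's sample-size factor: δ = d·√n = 0.55 × √114 = 5.8724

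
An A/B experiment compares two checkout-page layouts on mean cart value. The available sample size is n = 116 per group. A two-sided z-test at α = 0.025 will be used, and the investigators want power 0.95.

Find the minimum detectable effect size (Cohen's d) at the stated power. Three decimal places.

Need Φ(δ − 2.241) = 0.95, so δ = 2.241 + 1.645 = 3.886.
(Lower-tail contribution to power is negligible for δ > 0.)
δ = d·√(n/2) ⇒ d = δ/√(n/2) = 3.886/√(116/2) = 0.5103.

d ≈ 0.510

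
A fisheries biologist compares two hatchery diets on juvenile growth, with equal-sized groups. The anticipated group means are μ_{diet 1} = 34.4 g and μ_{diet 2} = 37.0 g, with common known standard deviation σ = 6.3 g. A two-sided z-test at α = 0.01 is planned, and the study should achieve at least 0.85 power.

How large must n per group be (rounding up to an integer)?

Standardized effect: d = |μ_{diet 1} − μ_{diet 2}| / σ = |34.4 − 37.0| / 6.3 = 0.4127
For power 0.85 need Φ(δ − z_{0.005}) = 0.85, so δ = z_{0.005} + z_{0.15} = 2.576 + 1.036 = 3.612.
(The Φ(−δ − z_{α/2}) term is vanishingly small for δ > 0 and is dropped in the standard sample-size formula.)
δ = d·√(n/2) ⇒ n = 2(δ/d)² = 2 × (3.612 / 0.4127)² = 153.22.
Round up to the next whole unit.

n = 154 per group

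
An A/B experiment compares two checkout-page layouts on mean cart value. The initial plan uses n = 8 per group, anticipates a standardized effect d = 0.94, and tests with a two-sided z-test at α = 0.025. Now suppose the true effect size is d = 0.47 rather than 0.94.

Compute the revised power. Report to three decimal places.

With d = 0.47: δ = d·√(n/2) = 0.47 × √(8/2) = 0.9400. Critical value z_{0.0125} = 2.241.
Revised power = Φ(δ − 2.241) + Φ(−δ − 2.241) = Φ(-1.301) + Φ(-3.181) = 0.0966 + 0.0007 = 0.0973.

Power ≈ 0.097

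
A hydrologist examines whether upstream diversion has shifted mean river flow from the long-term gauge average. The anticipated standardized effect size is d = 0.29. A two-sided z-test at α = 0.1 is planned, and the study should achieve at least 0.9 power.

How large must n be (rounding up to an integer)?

For power 0.9 need Φ(δ − z_{0.05}) = 0.9, so δ = z_{0.05} + z_{0.10} = 1.645 + 1.282 = 2.926.
(For δ > 0 the lower-tail rejection region contributes negligibly to power, so the one-term inversion is standard.)
δ = d·√n ⇒ n = (δ/d)² = (2.926 / 0.29)² = 101.83.
Rounding up, n = 102.

n = 102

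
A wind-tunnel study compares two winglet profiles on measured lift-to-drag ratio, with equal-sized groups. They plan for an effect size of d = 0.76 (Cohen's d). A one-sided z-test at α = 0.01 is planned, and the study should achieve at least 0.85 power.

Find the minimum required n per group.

For power 0.85 need Φ(δ − z_{0.01}) = 0.85, so δ = z_{0.01} + z_{0.15} = 2.326 + 1.036 = 3.363.
δ = d·√(n/2) ⇒ n = 2(δ/d)² = 2 × (3.363 / 0.76)² = 39.16.
Rounding up, n = 40 per group.

n = 40 per group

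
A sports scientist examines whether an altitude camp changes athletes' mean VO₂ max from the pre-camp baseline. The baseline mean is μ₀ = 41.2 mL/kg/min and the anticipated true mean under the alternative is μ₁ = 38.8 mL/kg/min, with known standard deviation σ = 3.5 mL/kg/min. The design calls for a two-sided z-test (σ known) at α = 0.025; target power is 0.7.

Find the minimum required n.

Standardized effect: d = |μ₁ − μ₀| / σ = |38.8 − 41.2| / 3.5 = 0.6857
For power 0.7 need Φ(δ − z_{0.0125}) = 0.7, so δ = z_{0.0125} + z_{0.30} = 2.241 + 0.524 = 2.766.
(For δ > 0 the lower-tail rejection region contributes negligibly to power, so the one-term inversion is standard.)
δ = d·√n ⇒ n = (δ/d)² = (2.766 / 0.6857)² = 16.27.
Round up to the next whole unit.

n = 17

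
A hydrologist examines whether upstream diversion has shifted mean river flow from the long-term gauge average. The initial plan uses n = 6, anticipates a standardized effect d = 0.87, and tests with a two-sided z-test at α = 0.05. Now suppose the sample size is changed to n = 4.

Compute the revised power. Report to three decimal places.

With n = 4: δ = d·√n = 0.87 × √4 = 1.7400. Critical value z_{0.025} = 1.960.
Revised power = Φ(δ − 1.960) + Φ(−δ − 1.960) = Φ(-0.220) + Φ(-3.700) = 0.4129 + 0.0001 = 0.4131.

Power ≈ 0.413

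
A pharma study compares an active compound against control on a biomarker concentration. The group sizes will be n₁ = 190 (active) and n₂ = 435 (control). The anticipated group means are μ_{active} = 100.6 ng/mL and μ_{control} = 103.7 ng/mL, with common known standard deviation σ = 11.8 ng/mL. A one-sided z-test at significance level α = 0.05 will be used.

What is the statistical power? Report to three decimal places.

Power ≈ 0.916

Standardized effect: d = |μ_{active} − μ_{control}| / σ = |100.6 − 103.7| / 11.8 = 0.2627
Noncentrality parameter: δ = d / √(1/n₁ + 1/n₂) = 0.2627 / √(1/190 + 1/435) = 3.0211
Critical value for a one-sided test at α = 0.05: z_α = 1.645.
Power = P(Z > 1.645 − δ) = Φ(1.376) = 0.9156.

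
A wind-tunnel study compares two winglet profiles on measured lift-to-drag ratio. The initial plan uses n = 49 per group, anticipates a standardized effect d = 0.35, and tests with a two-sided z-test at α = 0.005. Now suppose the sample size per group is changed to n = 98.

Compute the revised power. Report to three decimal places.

Power ≈ 0.361

With n = 98 per group: δ = d·√(n/2) = 0.35 × √(98/2) = 2.4500. Critical value z_{0.0025} = 2.807.
Revised power = Φ(δ − 2.807) + Φ(−δ − 2.807) = Φ(-0.357) + Φ(-5.257) = 0.3605 + 0.0000 = 0.3605.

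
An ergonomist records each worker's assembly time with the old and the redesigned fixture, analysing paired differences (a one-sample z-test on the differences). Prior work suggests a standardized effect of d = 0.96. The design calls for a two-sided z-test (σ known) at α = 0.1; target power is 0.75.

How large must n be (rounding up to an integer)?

n = 6

Set Φ(δ − 1.645) = 0.75; then δ − 1.645 = Φ⁻¹(0.75) = 0.674, giving δ = 2.319.
(Ignoring the negligible lower-tail rejection probability gives the usual closed-form inversion.)
δ = d·√n ⇒ n = (δ/d)² = (2.319 / 0.96)² = 5.84.
Rounding up, n = 6.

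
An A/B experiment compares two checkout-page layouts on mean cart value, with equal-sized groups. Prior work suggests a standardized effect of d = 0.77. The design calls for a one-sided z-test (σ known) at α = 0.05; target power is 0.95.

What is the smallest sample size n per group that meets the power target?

Set Φ(δ − 1.645) = 0.95; then δ − 1.645 = Φ⁻¹(0.95) = 1.645, giving δ = 3.290.
δ = d·√(n/2) ⇒ n = 2(δ/d)² = 2 × (3.290 / 0.77)² = 36.51.
Rounding up, n = 37 per group.

n = 37 per group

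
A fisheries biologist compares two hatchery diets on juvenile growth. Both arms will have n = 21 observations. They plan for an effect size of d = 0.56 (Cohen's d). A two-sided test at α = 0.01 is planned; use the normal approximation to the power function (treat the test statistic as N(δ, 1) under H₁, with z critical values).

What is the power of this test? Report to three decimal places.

Power ≈ 0.223

Noncentrality parameter: δ = d·√(n/2) = 0.56 × √(21/2) = 1.8146
Two-sided α = 0.01 → critical value z_{0.005} = 2.576.
Power = Φ(δ − 2.576) + Φ(−δ − 2.576) = Φ(-0.761) + Φ(-4.390) = 0.2233 + 0.0000 = 0.2233.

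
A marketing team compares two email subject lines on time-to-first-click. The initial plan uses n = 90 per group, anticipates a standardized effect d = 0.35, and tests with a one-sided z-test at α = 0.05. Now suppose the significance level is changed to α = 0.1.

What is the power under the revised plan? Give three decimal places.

δ = d·√(n/2) = 0.35 × √(90/2) = 2.3479 (unchanged). New critical value: z_{0.1} = 1.282.
Revised power = Φ(δ − 1.282) = Φ(1.066) = 0.8569.

Power ≈ 0.857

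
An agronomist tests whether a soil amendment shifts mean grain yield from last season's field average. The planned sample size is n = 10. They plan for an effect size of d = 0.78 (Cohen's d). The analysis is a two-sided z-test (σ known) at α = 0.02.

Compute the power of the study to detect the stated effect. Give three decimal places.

Noncentrality parameter: δ = d·√n = 0.78 × √10 = 2.4666
Critical value for a two-sided test at α = 0.02: z_{α/2} = 2.326.
Power = Φ(δ − 2.326) + Φ(−δ − 2.326) = Φ(0.140) + Φ(-4.793) = 0.5558 + 0.0000 = 0.5558.

Power ≈ 0.556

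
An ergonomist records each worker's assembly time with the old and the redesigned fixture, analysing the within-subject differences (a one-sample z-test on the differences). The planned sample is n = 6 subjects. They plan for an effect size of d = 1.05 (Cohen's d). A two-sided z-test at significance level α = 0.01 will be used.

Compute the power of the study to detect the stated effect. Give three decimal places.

Power ≈ 0.498

Noncentrality parameter: δ = d·√n = 1.05 × √6 = 2.5720
Critical value for a two-sided test at α = 0.01: z_{α/2} = 2.576.
Power = Φ(δ − 2.576) + Φ(−δ − 2.576) = Φ(-0.004) + Φ(-5.148) = 0.4985 + 0.0000 = 0.4985.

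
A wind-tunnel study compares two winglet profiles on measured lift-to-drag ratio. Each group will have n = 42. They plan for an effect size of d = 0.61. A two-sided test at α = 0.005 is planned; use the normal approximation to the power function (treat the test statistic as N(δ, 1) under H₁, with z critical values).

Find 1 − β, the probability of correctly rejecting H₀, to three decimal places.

Noncentrality parameter: δ = d·√(n/2) = 0.61 × √(42/2) = 2.7954
Critical value for a two-sided test at α = 0.005: z_{α/2} = 2.807.
Power = Φ(δ − 2.807) + Φ(−δ − 2.807) = Φ(-0.012) + Φ(-5.602) = 0.4953 + 0.0000 = 0.4953.

Power ≈ 0.495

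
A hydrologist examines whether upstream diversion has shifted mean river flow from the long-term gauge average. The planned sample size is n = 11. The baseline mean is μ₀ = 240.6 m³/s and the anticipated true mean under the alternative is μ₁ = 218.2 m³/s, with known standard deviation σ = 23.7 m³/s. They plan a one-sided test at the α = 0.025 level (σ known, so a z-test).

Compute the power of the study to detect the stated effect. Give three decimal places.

Standardized effect: d = |μ₁ − μ₀| / σ = |218.2 − 240.6| / 23.7 = 0.9451
Noncentrality parameter: δ = d·√n = 0.9451 × √11 = 3.1347
One-sided α = 0.025 → critical value z_{0.025} = 1.960.
Power = P(Z > 1.960 − δ) = Φ(1.175) = 0.8799.

Power ≈ 0.880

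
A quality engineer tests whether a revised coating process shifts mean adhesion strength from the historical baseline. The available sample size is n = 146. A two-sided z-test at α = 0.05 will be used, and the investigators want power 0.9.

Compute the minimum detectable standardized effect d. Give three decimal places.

Need Φ(δ − 1.960) = 0.9, so δ = 1.960 + 1.282 = 3.242.
(The second rejection-region term Φ(−δ − z_{α/2}) is negligible and dropped.)
δ = d·√n ⇒ d = δ/√n = 3.242/√146 = 0.2683.

d ≈ 0.268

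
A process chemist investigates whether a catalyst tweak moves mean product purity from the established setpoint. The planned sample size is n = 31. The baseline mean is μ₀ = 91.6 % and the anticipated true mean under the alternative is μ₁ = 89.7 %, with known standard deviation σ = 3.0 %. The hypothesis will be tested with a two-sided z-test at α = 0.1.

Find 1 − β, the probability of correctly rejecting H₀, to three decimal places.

Standardized effect: d = |μ₁ − μ₀| / σ = |89.7 − 91.6| / 3.0 = 0.6333
Noncentrality parameter: δ = d·√n = 0.6333 × √31 = 3.5263
Critical value for a two-sided test at α = 0.1: z_{α/2} = 1.645.
Power = Φ(δ − 1.645) + Φ(−δ − 1.645) = Φ(1.881) + Φ(-5.171) = 0.9700 + 0.0000 = 0.9700.

Power ≈ 0.970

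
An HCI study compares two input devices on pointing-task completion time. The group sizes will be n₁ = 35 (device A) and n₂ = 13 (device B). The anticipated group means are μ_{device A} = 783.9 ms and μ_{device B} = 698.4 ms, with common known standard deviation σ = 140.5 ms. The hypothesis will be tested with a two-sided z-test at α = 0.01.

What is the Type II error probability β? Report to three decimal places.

Standardized effect: d = |μ_{device A} − μ_{device B}| / σ = |783.9 − 698.4| / 140.5 = 0.6085
Noncentrality parameter: δ = d / √(1/n₁ + 1/n₂) = 0.6085 / √(1/35 + 1/13) = 1.8736
Critical value for a two-sided test at α = 0.01: z_{α/2} = 2.576.
Power = Φ(δ − 2.576) + Φ(−δ − 2.576) = Φ(-0.702) + Φ(-4.449) = 0.2413 + 0.0000 = 0.2413.
Type II error: β = 1 − power = 1 − 0.2413 = 0.7587.

β ≈ 0.759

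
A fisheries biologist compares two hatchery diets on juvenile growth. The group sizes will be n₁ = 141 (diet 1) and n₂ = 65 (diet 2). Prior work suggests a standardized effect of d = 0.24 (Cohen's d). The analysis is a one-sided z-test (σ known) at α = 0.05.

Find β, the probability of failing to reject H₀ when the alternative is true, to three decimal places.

Noncentrality parameter: δ = d / √(1/n₁ + 1/n₂) = 0.24 / √(1/141 + 1/65) = 1.6008
One-sided α = 0.05 → critical value z_{0.05} = 1.645.
Power = P(Z > 1.645 − δ) = Φ(-0.044) = 0.4824.
Type II error: β = 1 − power = 1 − 0.4824 = 0.5176.

β ≈ 0.518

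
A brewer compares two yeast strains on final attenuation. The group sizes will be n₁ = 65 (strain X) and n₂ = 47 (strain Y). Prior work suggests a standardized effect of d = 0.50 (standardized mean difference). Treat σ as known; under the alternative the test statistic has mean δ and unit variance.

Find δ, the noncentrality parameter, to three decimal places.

δ = d / √(1/n₁ + 1/n₂) = 0.50 / √(1/65 + 1/47) = 2.6114

δ ≈ 2.611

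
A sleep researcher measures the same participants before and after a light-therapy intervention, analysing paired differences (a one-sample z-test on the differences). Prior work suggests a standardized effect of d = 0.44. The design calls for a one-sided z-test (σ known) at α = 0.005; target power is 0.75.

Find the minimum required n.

n = 55

For power 0.75 need Φ(δ − z_{0.005}) = 0.75, so δ = z_{0.005} + z_{0.25} = 2.576 + 0.674 = 3.250.
δ = d·√n ⇒ n = (δ/d)² = (3.250 / 0.44)² = 54.57.
Rounding up, n = 55.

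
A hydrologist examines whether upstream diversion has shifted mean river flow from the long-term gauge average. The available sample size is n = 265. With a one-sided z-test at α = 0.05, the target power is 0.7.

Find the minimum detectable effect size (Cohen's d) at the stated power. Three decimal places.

Need Φ(δ − 1.645) = 0.7, so δ = 1.645 + 0.524 = 2.169.
δ = d·√n ⇒ d = δ/√n = 2.169/√265 = 0.1333.

d ≈ 0.133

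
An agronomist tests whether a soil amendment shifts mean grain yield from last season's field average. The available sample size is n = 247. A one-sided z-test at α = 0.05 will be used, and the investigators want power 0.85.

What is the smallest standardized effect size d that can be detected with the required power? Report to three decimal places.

d ≈ 0.171

Need Φ(δ − 1.645) = 0.85, so δ = 1.645 + 1.036 = 2.681.
δ = d·√n ⇒ d = δ/√n = 2.681/√247 = 0.1706.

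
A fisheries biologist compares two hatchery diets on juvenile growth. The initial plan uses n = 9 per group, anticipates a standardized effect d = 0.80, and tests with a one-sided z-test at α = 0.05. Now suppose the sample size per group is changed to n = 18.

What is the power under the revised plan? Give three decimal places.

With n = 18 per group: δ = d·√(n/2) = 0.80 × √(18/2) = 2.4000. Critical value z_{0.05} = 1.645.
Revised power = P(Z > 1.645 − δ) = Φ(0.755) = 0.7749.

Power ≈ 0.775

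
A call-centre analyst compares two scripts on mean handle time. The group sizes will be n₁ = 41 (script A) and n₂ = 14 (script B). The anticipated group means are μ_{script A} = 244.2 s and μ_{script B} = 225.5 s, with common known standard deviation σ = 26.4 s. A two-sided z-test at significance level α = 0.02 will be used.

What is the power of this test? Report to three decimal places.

Power ≈ 0.485

Standardized effect: d = |μ_{script A} − μ_{script B}| / σ = |244.2 − 225.5| / 26.4 = 0.7083
Noncentrality parameter: δ = d / √(1/n₁ + 1/n₂) = 0.7083 / √(1/41 + 1/14) = 2.2883
Critical value for a two-sided test at α = 0.02: z_{α/2} = 2.326.
Power = Φ(δ − 2.326) + Φ(−δ − 2.326) = Φ(-0.038) + Φ(-4.615) = 0.4848 + 0.0000 = 0.4848.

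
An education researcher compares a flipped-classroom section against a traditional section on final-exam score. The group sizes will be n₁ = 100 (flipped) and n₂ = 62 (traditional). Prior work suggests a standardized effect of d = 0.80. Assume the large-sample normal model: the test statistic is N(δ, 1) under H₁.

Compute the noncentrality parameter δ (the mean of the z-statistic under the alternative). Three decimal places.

δ = d / √(1/n₁ + 1/n₂) = 0.80 / √(1/100 + 1/62) = 4.9491

δ ≈ 4.949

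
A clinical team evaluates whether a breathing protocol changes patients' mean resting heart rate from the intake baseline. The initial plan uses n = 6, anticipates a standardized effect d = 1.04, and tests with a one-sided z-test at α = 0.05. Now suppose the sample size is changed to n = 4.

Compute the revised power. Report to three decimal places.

Power ≈ 0.668

With n = 4: δ = d·√n = 1.04 × √4 = 2.0800. Critical value z_{0.05} = 1.645.
Revised power = Φ(δ − 1.645) = Φ(0.435) = 0.6683.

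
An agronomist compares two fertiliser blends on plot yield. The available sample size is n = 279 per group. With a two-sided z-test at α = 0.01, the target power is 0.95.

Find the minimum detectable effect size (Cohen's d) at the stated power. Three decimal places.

d ≈ 0.357

Required noncentrality: δ = z_{0.005} + z_{0.05} = 2.576 + 1.645 = 4.221.
(Lower-tail contribution to power is negligible for δ > 0.)
δ = d·√(n/2) ⇒ d = δ/√(n/2) = 4.221/√(279/2) = 0.3574.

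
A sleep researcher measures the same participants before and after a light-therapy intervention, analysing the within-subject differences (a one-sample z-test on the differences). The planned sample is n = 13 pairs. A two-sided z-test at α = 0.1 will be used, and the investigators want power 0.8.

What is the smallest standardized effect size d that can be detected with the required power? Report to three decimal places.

Need Φ(δ − 1.645) = 0.8, so δ = 1.645 + 0.842 = 2.486.
(Lower-tail contribution to power is negligible for δ > 0.)
δ = d·√n ⇒ d = δ/√n = 2.486/√13 = 0.6896.

d ≈ 0.690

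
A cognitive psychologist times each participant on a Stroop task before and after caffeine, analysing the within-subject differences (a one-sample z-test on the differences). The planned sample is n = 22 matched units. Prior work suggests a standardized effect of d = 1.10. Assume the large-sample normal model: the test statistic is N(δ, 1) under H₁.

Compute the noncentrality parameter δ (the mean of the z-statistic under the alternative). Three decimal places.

δ = d·√n = 1.10 × √22 = 5.1595

δ ≈ 5.159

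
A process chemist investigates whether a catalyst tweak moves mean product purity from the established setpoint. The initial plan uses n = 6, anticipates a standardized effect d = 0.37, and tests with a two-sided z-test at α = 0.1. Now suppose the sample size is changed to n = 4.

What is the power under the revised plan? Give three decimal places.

With n = 4: δ = d·√n = 0.37 × √4 = 0.7400. Critical value z_{0.05} = 1.645.
Revised power = Φ(δ − 1.645) + Φ(−δ − 1.645) = Φ(-0.905) + Φ(-2.385) = 0.1828 + 0.0085 = 0.1913.

Power ≈ 0.191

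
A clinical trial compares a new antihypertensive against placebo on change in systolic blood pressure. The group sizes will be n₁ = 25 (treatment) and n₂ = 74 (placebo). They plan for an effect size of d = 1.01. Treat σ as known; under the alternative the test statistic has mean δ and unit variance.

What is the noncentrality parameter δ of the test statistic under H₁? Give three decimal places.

δ = d / √(1/n₁ + 1/n₂) = 1.01 / √(1/25 + 1/74) = 4.3661

δ ≈ 4.366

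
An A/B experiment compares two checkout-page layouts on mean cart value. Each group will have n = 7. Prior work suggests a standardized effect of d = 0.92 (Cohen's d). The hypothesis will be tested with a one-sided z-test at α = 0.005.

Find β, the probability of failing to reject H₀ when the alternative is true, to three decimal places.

Noncentrality parameter: δ = d·√(n/2) = 0.92 × √(7/2) = 1.7212
Critical value for a one-sided test at α = 0.005: z_α = 2.576.
Power = Φ(δ − 2.576) = Φ(-0.855) = 0.1964.
Type II error: β = 1 − power = 1 − 0.1964 = 0.8036.

β ≈ 0.804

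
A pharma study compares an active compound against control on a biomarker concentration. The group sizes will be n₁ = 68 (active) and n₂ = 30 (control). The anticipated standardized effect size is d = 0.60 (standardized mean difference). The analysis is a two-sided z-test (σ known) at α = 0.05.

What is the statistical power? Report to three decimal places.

Noncentrality parameter: δ = d / √(1/n₁ + 1/n₂) = 0.60 / √(1/68 + 1/30) = 2.7375
Two-sided α = 0.05 → critical value z_{0.025} = 1.960.
Power = Φ(δ − 1.960) + Φ(−δ − 1.960) = Φ(0.778) + Φ(-4.697) = 0.7816 + 0.0000 = 0.7816.

Power ≈ 0.782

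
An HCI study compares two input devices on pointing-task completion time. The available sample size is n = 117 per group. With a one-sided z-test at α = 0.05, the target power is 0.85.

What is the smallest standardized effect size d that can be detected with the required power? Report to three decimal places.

d ≈ 0.351

Required noncentrality: δ = z_{0.05} + z_{0.15} = 1.645 + 1.036 = 2.681.
δ = d·√(n/2) ⇒ d = δ/√(n/2) = 2.681/√(117/2) = 0.3506.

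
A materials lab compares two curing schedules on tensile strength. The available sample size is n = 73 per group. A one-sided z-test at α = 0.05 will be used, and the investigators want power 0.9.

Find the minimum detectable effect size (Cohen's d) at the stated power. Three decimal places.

d ≈ 0.484

Need Φ(δ − 1.645) = 0.9, so δ = 1.645 + 1.282 = 2.926.
δ = d·√(n/2) ⇒ d = δ/√(n/2) = 2.926/√(73/2) = 0.4844.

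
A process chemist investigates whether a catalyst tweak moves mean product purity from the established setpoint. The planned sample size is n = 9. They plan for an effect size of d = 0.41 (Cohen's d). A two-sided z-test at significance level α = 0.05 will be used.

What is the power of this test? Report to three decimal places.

Power ≈ 0.233

Noncentrality parameter: δ = d·√n = 0.41 × √9 = 1.2300
Two-sided α = 0.05 → critical value z_{0.025} = 1.960.
Power = Φ(δ − 1.960) + Φ(−δ − 1.960) = Φ(-0.730) + Φ(-3.190) = 0.2327 + 0.0007 = 0.2334.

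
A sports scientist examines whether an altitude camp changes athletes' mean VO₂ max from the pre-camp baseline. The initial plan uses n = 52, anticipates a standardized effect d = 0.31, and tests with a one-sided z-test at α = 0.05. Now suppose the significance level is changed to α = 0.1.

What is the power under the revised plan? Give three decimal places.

δ = d·√n = 0.31 × √52 = 2.2354 (unchanged). New critical value: z_{0.1} = 1.282.
Revised power = P(Z > 1.282 − δ) = Φ(0.954) = 0.8299.

Power ≈ 0.830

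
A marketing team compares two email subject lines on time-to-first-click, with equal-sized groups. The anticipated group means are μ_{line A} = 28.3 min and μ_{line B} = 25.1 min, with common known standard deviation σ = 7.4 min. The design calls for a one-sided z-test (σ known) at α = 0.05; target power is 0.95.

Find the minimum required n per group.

n = 116 per group

Standardized effect: d = |μ_{line A} − μ_{line B}| / σ = |28.3 − 25.1| / 7.4 = 0.4324
Set Φ(δ − 1.645) = 0.95; then δ − 1.645 = Φ⁻¹(0.95) = 1.645, giving δ = 3.290.
δ = d·√(n/2) ⇒ n = 2(δ/d)² = 2 × (3.290 / 0.4324)² = 115.75.
Round up to the next whole unit.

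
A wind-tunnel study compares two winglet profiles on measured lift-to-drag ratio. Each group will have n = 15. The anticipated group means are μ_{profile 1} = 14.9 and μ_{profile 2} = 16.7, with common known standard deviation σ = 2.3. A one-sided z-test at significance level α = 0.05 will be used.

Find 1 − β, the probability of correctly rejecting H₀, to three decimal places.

Power ≈ 0.691

Standardized effect: d = |μ_{profile 1} − μ_{profile 2}| / σ = |14.9 − 16.7| / 2.3 = 0.7826
Noncentrality parameter: δ = d·√(n/2) = 0.7826 × √(15/2) = 2.1433
Critical value for a one-sided test at α = 0.05: z_α = 1.645.
Power = P(Z > 1.645 − δ) = Φ(0.498) = 0.6909.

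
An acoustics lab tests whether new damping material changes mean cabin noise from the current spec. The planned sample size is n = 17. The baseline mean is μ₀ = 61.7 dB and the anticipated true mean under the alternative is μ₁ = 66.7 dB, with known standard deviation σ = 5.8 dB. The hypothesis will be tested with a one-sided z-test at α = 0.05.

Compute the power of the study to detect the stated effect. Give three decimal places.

Power ≈ 0.972

Standardized effect: d = |μ₁ − μ₀| / σ = |66.7 − 61.7| / 5.8 = 0.8621
Noncentrality parameter: δ = d·√n = 0.8621 × √17 = 3.5544
One-sided α = 0.05 → critical value z_{0.05} = 1.645.
Power = Φ(δ − 1.645) = Φ(1.910) = 0.9719.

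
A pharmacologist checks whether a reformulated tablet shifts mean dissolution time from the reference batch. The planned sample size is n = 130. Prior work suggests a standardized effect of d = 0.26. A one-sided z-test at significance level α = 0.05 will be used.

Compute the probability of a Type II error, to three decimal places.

β ≈ 0.093

Noncentrality parameter: δ = d·√n = 0.26 × √130 = 2.9645
One-sided α = 0.05 → critical value z_{0.05} = 1.645.
Power = P(Z > 1.645 − δ) = Φ(1.320) = 0.9065.
Type II error: β = 1 − power = 1 − 0.9065 = 0.0935.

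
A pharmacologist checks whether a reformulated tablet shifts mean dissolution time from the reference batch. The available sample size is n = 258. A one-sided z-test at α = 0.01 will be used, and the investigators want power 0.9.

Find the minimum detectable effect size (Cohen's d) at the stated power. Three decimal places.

Required noncentrality: δ = z_{0.01} + z_{0.10} = 2.326 + 1.282 = 3.608.
δ = d·√n ⇒ d = δ/√n = 3.608/√258 = 0.2246.

d ≈ 0.225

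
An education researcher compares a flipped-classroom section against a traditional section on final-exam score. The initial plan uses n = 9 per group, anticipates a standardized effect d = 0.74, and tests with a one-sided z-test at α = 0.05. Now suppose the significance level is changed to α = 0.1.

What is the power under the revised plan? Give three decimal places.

δ = d·√(n/2) = 0.74 × √(9/2) = 1.5698 (unchanged). New critical value: z_{0.1} = 1.282.
Revised power = Φ(δ − 1.282) = Φ(0.288) = 0.6134.

Power ≈ 0.613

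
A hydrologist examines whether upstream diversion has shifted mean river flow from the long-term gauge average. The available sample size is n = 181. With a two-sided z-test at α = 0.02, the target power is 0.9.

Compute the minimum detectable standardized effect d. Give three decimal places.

d ≈ 0.268

Need Φ(δ − 2.326) = 0.9, so δ = 2.326 + 1.282 = 3.608.
(The second rejection-region term Φ(−δ − z_{α/2}) is negligible and dropped.)
δ = d·√n ⇒ d = δ/√n = 3.608/√181 = 0.2682.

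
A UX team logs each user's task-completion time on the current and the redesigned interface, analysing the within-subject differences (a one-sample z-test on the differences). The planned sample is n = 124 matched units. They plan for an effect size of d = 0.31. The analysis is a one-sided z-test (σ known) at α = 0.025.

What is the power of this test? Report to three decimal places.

Power ≈ 0.932

Noncentrality parameter: δ = d·√n = 0.31 × √124 = 3.4520
One-sided α = 0.025 → critical value z_{0.025} = 1.960.
Power = P(Z > 1.960 − δ) = Φ(1.492) = 0.9322.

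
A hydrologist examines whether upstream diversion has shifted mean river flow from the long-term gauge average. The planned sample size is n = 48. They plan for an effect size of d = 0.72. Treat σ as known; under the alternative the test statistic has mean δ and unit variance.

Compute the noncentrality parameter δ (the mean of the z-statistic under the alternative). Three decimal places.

δ = d·√n = 0.72 × √48 = 4.9883

δ ≈ 4.988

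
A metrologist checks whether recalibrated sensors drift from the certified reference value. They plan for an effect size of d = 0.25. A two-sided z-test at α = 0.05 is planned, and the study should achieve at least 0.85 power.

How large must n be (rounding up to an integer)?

Set Φ(δ − 1.960) = 0.85; then δ − 1.960 = Φ⁻¹(0.85) = 1.036, giving δ = 2.996.
(The Φ(−δ − z_{α/2}) term is vanishingly small for δ > 0 and is dropped in the standard sample-size formula.)
δ = d·√n ⇒ n = (δ/d)² = (2.996 / 0.25)² = 143.65.
Round up to the next whole unit.

n = 144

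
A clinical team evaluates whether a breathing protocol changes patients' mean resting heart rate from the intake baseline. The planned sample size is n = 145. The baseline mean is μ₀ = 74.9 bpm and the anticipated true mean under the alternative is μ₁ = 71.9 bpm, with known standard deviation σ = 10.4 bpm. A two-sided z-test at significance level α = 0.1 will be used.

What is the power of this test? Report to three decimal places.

Power ≈ 0.966

Standardized effect: d = |μ₁ − μ₀| / σ = |71.9 − 74.9| / 10.4 = 0.2885
Noncentrality parameter: δ = d·√n = 0.2885 × √145 = 3.4735
Two-sided α = 0.1 → critical value z_{0.05} = 1.645.
Power = Φ(δ − 1.645) + Φ(−δ − 1.645) = Φ(1.829) + Φ(-5.118) = 0.9663 + 0.0000 = 0.9663.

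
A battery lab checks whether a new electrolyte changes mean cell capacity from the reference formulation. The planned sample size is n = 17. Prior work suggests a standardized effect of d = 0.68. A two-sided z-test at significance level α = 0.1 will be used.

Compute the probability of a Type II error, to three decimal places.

β ≈ 0.123

Noncentrality parameter: δ = d·√n = 0.68 × √17 = 2.8037
Two-sided α = 0.1 → critical value z_{0.05} = 1.645.
Power = Φ(δ − 1.645) + Φ(−δ − 1.645) = Φ(1.159) + Φ(-4.449) = 0.8767 + 0.0000 = 0.8767.
Type II error: β = 1 − power = 1 − 0.8767 = 0.1233.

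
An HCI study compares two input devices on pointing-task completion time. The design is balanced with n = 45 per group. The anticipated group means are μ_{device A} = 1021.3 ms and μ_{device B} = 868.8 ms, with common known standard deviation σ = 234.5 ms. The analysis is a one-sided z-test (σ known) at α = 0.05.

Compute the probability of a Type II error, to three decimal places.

β ≈ 0.075

Standardized effect: d = |μ_{device A} − μ_{device B}| / σ = |1021.3 − 868.8| / 234.5 = 0.6503
Noncentrality parameter: δ = d·√(n/2) = 0.6503 × √(45/2) = 3.0847
Critical value for a one-sided test at α = 0.05: z_α = 1.645.
Power = P(Z > 1.645 − δ) = Φ(1.440) = 0.9250.
Type II error: β = 1 − power = 1 − 0.9250 = 0.0750.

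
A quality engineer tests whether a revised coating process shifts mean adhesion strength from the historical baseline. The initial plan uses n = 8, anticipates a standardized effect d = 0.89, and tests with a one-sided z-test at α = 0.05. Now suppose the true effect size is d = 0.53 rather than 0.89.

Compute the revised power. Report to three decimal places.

With d = 0.53: δ = d·√n = 0.53 × √8 = 1.4991. Critical value z_{0.05} = 1.645.
Revised power = P(Z > 1.645 − δ) = Φ(-0.146) = 0.4420.

Power ≈ 0.442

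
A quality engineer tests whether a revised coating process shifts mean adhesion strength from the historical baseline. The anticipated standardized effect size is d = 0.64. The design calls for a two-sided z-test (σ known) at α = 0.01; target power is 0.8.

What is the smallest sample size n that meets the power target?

n = 29

For power 0.8 need Φ(δ − z_{0.005}) = 0.8, so δ = z_{0.005} + z_{0.20} = 2.576 + 0.842 = 3.417.
(For δ > 0 the lower-tail rejection region contributes negligibly to power, so the one-term inversion is standard.)
δ = d·√n ⇒ n = (δ/d)² = (3.417 / 0.64)² = 28.51.
Round up to the next whole unit.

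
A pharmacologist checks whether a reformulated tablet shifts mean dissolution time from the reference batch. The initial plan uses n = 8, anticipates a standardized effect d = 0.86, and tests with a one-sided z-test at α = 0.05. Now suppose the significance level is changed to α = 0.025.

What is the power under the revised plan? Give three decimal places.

Power ≈ 0.682

δ = d·√n = 0.86 × √8 = 2.4324 (unchanged). New critical value: z_{0.025} = 1.960.
Revised power = Φ(δ − 1.960) = Φ(0.472) = 0.6817.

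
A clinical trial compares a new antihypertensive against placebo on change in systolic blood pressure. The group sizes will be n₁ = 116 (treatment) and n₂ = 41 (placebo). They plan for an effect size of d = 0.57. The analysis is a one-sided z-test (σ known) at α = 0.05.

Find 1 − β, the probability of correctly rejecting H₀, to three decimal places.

Noncentrality parameter: δ = d / √(1/n₁ + 1/n₂) = 0.57 / √(1/116 + 1/41) = 3.1372
Critical value for a one-sided test at α = 0.05: z_α = 1.645.
Power = P(Z > 1.645 − δ) = Φ(1.492) = 0.9322.

Power ≈ 0.932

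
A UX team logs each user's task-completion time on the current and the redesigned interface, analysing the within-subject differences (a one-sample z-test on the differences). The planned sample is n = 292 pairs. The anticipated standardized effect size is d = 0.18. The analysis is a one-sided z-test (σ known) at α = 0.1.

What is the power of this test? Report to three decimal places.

Power ≈ 0.964

Noncentrality parameter: δ = d·√n = 0.18 × √292 = 3.0758
One-sided α = 0.1 → critical value z_{0.1} = 1.282.
Power = P(Z > 1.282 − δ) = Φ(1.794) = 0.9636.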